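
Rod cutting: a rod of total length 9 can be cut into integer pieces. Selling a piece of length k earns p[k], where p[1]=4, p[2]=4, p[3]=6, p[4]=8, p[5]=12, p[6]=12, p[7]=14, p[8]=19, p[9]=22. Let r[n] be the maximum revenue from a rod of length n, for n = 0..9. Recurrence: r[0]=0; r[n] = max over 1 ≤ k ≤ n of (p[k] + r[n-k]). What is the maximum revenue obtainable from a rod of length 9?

36

   n    0    1    2    3    4    5    6    7    8    9
r[n]    0    4    8   12   16   20   24   28   32   36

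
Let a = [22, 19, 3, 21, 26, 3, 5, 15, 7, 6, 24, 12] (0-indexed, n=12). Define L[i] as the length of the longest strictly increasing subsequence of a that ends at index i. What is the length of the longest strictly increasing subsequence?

4

   i    0    1    2    3    4    5    6    7    8    9   10   11
a[i]   22   19    3   21   26    3    5   15    7    6   24   12
L[i]    1    1    1    2    3    1    2    3    3    3    4    4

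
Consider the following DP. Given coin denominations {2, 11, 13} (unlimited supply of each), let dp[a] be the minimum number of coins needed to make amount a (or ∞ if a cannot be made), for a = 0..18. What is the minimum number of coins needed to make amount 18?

 a  0  1  2  3  4  5  6  7  8  9 10 11 12 13 14 15 16 17 18
dp  0  -  1  -  2  -  3  -  4  -  5  1  6  1  7  2  8  3  9
(- denotes ∞ / unreachable)

9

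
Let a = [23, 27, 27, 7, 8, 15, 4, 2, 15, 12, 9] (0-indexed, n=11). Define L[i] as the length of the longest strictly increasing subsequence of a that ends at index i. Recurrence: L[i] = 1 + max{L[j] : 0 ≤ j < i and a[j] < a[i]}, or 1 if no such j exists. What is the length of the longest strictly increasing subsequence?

3

   i    0    1    2    3    4    5    6    7    8    9   10
a[i]   23   27   27    7    8   15    4    2   15   12    9
L[i]    1    2    2    1    2    3    1    1    3    3    3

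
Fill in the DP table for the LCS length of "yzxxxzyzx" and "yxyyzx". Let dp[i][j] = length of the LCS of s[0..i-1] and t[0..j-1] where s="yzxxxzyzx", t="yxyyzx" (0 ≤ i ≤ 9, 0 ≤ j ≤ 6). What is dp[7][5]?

   ''  y  x  y  y  z  x
''  0  0  0  0  0  0  0
 y  0  1  1  1  1  1  1
 z  0  1  1  1  1  2  2
 x  0  1  2  2  2  2  3
 x  0  1  2  2  2  2  3
 x  0  1  2  2  2  2  3
 z  0  1  2  2  2  3  3
 y  0  1  2  3  3  3  3
 z  0  1  2  3  3  4  4
 x  0  1  2  3  3  4  5

3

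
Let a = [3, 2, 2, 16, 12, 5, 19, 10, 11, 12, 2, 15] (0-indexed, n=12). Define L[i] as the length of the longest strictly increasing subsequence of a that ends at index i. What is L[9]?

   i    0    1    2    3    4    5    6    7    8    9   10   11
a[i]    3    2    2   16   12    5   19   10   11   12    2   15
L[i]    1    1    1    2    2    2    3    3    4    5    1    6

5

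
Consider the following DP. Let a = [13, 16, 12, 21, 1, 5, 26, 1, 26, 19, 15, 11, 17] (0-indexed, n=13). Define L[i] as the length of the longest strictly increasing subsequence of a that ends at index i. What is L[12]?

4

   i    0    1    2    3    4    5    6    7    8    9   10   11   12
a[i]   13   16   12   21    1    5   26    1   26   19   15   11   17
L[i]    1    2    1    3    1    2    4    1    4    3    3    3    4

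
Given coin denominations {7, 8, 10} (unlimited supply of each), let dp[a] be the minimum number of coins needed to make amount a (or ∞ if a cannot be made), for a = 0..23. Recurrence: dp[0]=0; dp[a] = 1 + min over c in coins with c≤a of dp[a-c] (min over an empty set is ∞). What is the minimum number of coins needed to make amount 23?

 a  0  1  2  3  4  5  6  7  8  9 10 11 12 13 14 15 16 17 18 19 20 21 22 23
dp  0  -  -  -  -  -  -  1  1  -  1  -  -  -  2  2  2  2  2  -  2  3  3  3
(- denotes ∞ / unreachable)

3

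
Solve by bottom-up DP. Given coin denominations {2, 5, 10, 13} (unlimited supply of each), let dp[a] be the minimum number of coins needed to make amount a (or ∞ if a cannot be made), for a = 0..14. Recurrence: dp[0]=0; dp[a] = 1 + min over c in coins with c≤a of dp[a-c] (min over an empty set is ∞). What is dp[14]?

3

 a  0  1  2  3  4  5  6  7  8  9 10 11 12 13 14
dp  0  -  1  -  2  1  3  2  4  3  1  4  2  1  3
(- denotes ∞ / unreachable)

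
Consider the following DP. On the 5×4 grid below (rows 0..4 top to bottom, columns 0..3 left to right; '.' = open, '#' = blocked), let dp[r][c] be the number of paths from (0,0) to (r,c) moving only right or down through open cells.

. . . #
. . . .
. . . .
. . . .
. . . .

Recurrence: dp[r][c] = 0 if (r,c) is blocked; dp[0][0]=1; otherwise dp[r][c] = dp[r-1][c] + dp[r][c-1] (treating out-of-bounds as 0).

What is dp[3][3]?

r\c   0   1   2   3
  0   1   1   1   0
  1   1   2   3   3
  2   1   3   6   9
  3   1   4  10  19
  4   1   5  15  34

19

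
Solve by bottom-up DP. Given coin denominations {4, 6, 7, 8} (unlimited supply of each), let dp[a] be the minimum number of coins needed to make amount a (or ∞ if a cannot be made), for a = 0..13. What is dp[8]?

 a  0  1  2  3  4  5  6  7  8  9 10 11 12 13
dp  0  -  -  -  1  -  1  1  1  -  2  2  2  2
(- denotes ∞ / unreachable)

1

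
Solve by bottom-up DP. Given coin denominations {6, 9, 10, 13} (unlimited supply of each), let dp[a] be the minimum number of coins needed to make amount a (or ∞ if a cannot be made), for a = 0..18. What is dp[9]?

1

 a  0  1  2  3  4  5  6  7  8  9 10 11 12 13 14 15 16 17 18
dp  0  -  -  -  -  -  1  -  -  1  1  -  2  1  -  2  2  -  2
(- denotes ∞ / unreachable)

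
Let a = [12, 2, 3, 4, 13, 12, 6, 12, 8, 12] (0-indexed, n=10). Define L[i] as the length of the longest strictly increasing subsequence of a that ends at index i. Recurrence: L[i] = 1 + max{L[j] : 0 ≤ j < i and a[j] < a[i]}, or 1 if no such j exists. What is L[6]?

4

   i    0    1    2    3    4    5    6    7    8    9
a[i]   12    2    3    4   13   12    6   12    8   12
L[i]    1    1    2    3    4    4    4    5    5    6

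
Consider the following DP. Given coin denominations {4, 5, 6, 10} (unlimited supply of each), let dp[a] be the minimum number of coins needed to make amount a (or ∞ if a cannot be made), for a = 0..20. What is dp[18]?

3

 a  0  1  2  3  4  5  6  7  8  9 10 11 12 13 14 15 16 17 18 19 20
dp  0  -  -  -  1  1  1  -  2  2  1  2  2  3  2  2  2  3  3  3  2
(- denotes ∞ / unreachable)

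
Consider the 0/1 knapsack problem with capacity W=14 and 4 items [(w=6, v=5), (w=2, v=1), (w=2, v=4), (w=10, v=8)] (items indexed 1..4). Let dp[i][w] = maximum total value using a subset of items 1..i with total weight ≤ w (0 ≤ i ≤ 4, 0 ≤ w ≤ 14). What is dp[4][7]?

5

i\w   0   1   2   3   4   5   6   7   8   9  10  11  12  13  14
  0   0   0   0   0   0   0   0   0   0   0   0   0   0   0   0
  1   0   0   0   0   0   0   5   5   5   5   5   5   5   5   5
  2   0   0   1   1   1   1   5   5   6   6   6   6   6   6   6
  3   0   0   4   4   5   5   5   5   9   9  10  10  10  10  10
  4   0   0   4   4   5   5   5   5   9   9  10  10  12  12  13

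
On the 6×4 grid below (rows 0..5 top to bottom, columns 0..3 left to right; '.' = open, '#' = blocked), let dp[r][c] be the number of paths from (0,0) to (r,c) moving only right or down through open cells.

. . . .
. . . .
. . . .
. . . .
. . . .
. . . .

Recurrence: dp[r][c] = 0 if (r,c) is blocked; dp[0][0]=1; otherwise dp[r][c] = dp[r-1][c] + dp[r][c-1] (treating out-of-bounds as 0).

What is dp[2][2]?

r\c   0   1   2   3
  0   1   1   1   1
  1   1   2   3   4
  2   1   3   6  10
  3   1   4  10  20
  4   1   5  15  35
  5   1   6  21  56

6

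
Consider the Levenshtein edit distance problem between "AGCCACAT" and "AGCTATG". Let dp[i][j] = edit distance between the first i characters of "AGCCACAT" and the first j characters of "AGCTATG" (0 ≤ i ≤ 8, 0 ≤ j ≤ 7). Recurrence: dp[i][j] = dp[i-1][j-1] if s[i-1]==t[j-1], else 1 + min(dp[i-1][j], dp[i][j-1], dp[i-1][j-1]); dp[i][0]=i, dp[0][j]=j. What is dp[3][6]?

   ''  A  G  C  T  A  T  G
''  0  1  2  3  4  5  6  7
 A  1  0  1  2  3  4  5  6
 G  2  1  0  1  2  3  4  5
 C  3  2  1  0  1  2  3  4
 C  4  3  2  1  1  2  3  4
 A  5  4  3  2  2  1  2  3
 C  6  5  4  3  3  2  2  3
 A  7  6  5  4  4  3  3  3
 T  8  7  6  5  4  4  3  4

3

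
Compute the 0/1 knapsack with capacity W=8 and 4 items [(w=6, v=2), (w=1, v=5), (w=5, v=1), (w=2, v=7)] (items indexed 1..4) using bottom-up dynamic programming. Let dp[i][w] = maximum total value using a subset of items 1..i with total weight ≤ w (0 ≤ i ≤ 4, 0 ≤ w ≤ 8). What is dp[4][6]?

12

i\w   0   1   2   3   4   5   6   7   8
  0   0   0   0   0   0   0   0   0   0
  1   0   0   0   0   0   0   2   2   2
  2   0   5   5   5   5   5   5   7   7
  3   0   5   5   5   5   5   6   7   7
  4   0   5   7  12  12  12  12  12  13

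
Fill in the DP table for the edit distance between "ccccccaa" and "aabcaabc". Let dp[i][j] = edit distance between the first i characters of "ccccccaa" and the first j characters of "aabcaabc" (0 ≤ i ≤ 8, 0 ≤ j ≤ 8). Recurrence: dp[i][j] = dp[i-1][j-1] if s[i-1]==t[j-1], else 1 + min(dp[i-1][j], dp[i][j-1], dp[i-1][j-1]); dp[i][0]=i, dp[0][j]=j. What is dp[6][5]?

5

   ''  a  a  b  c  a  a  b  c
''  0  1  2  3  4  5  6  7  8
 c  1  1  2  3  3  4  5  6  7
 c  2  2  2  3  3  4  5  6  6
 c  3  3  3  3  3  4  5  6  6
 c  4  4  4  4  3  4  5  6  6
 c  5  5  5  5  4  4  5  6  6
 c  6  6  6  6  5  5  5  6  6
 a  7  6  6  7  6  5  5  6  7
 a  8  7  6  7  7  6  5  6  7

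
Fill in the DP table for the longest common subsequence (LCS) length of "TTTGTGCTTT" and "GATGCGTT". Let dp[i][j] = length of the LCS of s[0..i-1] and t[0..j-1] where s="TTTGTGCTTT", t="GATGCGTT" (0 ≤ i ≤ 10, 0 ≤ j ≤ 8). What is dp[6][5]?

   ''  G  A  T  G  C  G  T  T
''  0  0  0  0  0  0  0  0  0
 T  0  0  0  1  1  1  1  1  1
 T  0  0  0  1  1  1  1  2  2
 T  0  0  0  1  1  1  1  2  3
 G  0  1  1  1  2  2  2  2  3
 T  0  1  1  2  2  2  2  3  3
 G  0  1  1  2  3  3  3  3  3
 C  0  1  1  2  3  4  4  4  4
 T  0  1  1  2  3  4  4  5  5
 T  0  1  1  2  3  4  4  5  6
 T  0  1  1  2  3  4  4  5  6

3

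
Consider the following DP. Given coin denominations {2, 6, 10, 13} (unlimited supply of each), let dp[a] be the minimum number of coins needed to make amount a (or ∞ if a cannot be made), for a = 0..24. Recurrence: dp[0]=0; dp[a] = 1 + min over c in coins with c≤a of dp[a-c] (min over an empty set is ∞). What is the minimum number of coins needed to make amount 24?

 a  0  1  2  3  4  5  6  7  8  9 10 11 12 13 14 15 16 17 18 19 20 21 22 23 24
dp  0  -  1  -  2  -  1  -  2  -  1  -  2  1  3  2  2  3  3  2  2  3  3  2  4
(- denotes ∞ / unreachable)

4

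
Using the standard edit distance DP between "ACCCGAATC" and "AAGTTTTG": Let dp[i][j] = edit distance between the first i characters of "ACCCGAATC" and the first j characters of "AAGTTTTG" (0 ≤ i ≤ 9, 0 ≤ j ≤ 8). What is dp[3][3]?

2

   ''  A  A  G  T  T  T  T  G
''  0  1  2  3  4  5  6  7  8
 A  1  0  1  2  3  4  5  6  7
 C  2  1  1  2  3  4  5  6  7
 C  3  2  2  2  3  4  5  6  7
 C  4  3  3  3  3  4  5  6  7
 G  5  4  4  3  4  4  5  6  6
 A  6  5  4  4  4  5  5  6  7
 A  7  6  5  5  5  5  6  6  7
 T  8  7  6  6  5  5  5  6  7
 C  9  8  7  7  6  6  6  6  7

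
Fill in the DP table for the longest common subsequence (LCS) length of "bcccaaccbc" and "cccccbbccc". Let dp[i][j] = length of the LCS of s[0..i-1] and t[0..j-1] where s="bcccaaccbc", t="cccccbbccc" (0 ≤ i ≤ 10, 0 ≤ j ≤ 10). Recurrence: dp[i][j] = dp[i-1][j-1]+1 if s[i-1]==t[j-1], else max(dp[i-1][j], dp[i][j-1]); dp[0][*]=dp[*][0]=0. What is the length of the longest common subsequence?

   ''  c  c  c  c  c  b  b  c  c  c
''  0  0  0  0  0  0  0  0  0  0  0
 b  0  0  0  0  0  0  1  1  1  1  1
 c  0  1  1  1  1  1  1  1  2  2  2
 c  0  1  2  2  2  2  2  2  2  3  3
 c  0  1  2  3  3  3  3  3  3  3  4
 a  0  1  2  3  3  3  3  3  3  3  4
 a  0  1  2  3  3  3  3  3  3  3  4
 c  0  1  2  3  4  4  4  4  4  4  4
 c  0  1  2  3  4  5  5  5  5  5  5
 b  0  1  2  3  4  5  6  6  6  6  6
 c  0  1  2  3  4  5  6  6  7  7  7

7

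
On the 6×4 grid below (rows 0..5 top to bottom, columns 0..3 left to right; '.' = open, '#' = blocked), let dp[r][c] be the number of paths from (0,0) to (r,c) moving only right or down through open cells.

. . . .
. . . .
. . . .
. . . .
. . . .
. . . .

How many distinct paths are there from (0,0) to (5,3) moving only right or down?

56

r\c   0   1   2   3
  0   1   1   1   1
  1   1   2   3   4
  2   1   3   6  10
  3   1   4  10  20
  4   1   5  15  35
  5   1   6  21  56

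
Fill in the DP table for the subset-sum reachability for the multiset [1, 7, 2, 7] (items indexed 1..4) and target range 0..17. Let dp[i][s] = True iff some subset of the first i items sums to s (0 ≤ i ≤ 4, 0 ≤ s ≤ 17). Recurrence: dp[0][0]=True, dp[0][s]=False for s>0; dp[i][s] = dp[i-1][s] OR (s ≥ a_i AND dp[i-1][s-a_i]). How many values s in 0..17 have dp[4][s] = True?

12

i\s   0   1   2   3   4   5   6   7   8   9  10  11  12  13  14  15  16  17
  0   T   F   F   F   F   F   F   F   F   F   F   F   F   F   F   F   F   F
  1   T   T   F   F   F   F   F   F   F   F   F   F   F   F   F   F   F   F
  2   T   T   F   F   F   F   F   T   T   F   F   F   F   F   F   F   F   F
  3   T   T   T   T   F   F   F   T   T   T   T   F   F   F   F   F   F   F
  4   T   T   T   T   F   F   F   T   T   T   T   F   F   F   T   T   T   T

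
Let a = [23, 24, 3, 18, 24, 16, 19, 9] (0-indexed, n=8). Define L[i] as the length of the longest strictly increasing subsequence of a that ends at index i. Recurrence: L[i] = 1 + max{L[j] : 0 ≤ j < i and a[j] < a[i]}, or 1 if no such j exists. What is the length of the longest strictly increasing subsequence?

3

   i    0    1    2    3    4    5    6    7
a[i]   23   24    3   18   24   16   19    9
L[i]    1    2    1    2    3    2    3    2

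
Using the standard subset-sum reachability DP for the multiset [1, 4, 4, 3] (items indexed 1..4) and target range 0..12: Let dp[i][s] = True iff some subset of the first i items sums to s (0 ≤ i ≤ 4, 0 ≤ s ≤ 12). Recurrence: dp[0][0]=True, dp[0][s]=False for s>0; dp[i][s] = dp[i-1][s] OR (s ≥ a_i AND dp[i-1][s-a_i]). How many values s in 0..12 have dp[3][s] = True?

6

i\s   0   1   2   3   4   5   6   7   8   9  10  11  12
  0   T   F   F   F   F   F   F   F   F   F   F   F   F
  1   T   T   F   F   F   F   F   F   F   F   F   F   F
  2   T   T   F   F   T   T   F   F   F   F   F   F   F
  3   T   T   F   F   T   T   F   F   T   T   F   F   F
  4   T   T   F   T   T   T   F   T   T   T   F   T   T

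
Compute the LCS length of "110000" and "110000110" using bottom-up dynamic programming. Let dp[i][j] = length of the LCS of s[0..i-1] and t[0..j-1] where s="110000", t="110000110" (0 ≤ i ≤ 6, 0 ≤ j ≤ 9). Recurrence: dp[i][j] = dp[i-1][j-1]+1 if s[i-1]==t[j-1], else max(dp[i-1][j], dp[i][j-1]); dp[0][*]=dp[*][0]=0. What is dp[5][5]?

5

   ''  1  1  0  0  0  0  1  1  0
''  0  0  0  0  0  0  0  0  0  0
 1  0  1  1  1  1  1  1  1  1  1
 1  0  1  2  2  2  2  2  2  2  2
 0  0  1  2  3  3  3  3  3  3  3
 0  0  1  2  3  4  4  4  4  4  4
 0  0  1  2  3  4  5  5  5  5  5
 0  0  1  2  3  4  5  6  6  6  6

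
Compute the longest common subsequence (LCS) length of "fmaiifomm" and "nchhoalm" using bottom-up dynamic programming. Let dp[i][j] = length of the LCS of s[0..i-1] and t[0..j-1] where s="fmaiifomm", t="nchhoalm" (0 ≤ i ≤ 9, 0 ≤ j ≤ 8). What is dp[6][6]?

1

   ''  n  c  h  h  o  a  l  m
''  0  0  0  0  0  0  0  0  0
 f  0  0  0  0  0  0  0  0  0
 m  0  0  0  0  0  0  0  0  1
 a  0  0  0  0  0  0  1  1  1
 i  0  0  0  0  0  0  1  1  1
 i  0  0  0  0  0  0  1  1  1
 f  0  0  0  0  0  0  1  1  1
 o  0  0  0  0  0  1  1  1  1
 m  0  0  0  0  0  1  1  1  2
 m  0  0  0  0  0  1  1  1  2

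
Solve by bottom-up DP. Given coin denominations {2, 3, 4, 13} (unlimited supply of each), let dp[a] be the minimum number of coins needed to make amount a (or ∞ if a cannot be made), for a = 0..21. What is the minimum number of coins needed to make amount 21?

3

 a  0  1  2  3  4  5  6  7  8  9 10 11 12 13 14 15 16 17 18 19 20 21
dp  0  -  1  1  1  2  2  2  2  3  3  3  3  1  4  2  2  2  3  3  3  3
(- denotes ∞ / unreachable)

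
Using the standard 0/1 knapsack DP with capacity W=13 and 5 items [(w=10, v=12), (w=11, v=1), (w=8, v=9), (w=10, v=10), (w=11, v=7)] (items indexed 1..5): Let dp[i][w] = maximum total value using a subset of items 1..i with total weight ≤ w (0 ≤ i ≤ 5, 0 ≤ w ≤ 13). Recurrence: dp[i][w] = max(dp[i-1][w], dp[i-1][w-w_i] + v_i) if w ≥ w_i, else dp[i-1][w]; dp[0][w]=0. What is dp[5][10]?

i\w   0   1   2   3   4   5   6   7   8   9  10  11  12  13
  0   0   0   0   0   0   0   0   0   0   0   0   0   0   0
  1   0   0   0   0   0   0   0   0   0   0  12  12  12  12
  2   0   0   0   0   0   0   0   0   0   0  12  12  12  12
  3   0   0   0   0   0   0   0   0   9   9  12  12  12  12
  4   0   0   0   0   0   0   0   0   9   9  12  12  12  12
  5   0   0   0   0   0   0   0   0   9   9  12  12  12  12

12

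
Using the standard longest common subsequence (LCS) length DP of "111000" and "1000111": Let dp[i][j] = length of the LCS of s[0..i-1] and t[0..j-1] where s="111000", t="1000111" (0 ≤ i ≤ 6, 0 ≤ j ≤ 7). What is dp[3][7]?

   ''  1  0  0  0  1  1  1
''  0  0  0  0  0  0  0  0
 1  0  1  1  1  1  1  1  1
 1  0  1  1  1  1  2  2  2
 1  0  1  1  1  1  2  3  3
 0  0  1  2  2  2  2  3  3
 0  0  1  2  3  3  3  3  3
 0  0  1  2  3  4  4  4  4

3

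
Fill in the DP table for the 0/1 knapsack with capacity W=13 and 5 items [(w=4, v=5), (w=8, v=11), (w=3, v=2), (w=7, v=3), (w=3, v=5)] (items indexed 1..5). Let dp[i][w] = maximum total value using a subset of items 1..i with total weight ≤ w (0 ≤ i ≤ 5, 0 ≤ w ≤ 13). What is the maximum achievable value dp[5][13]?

i\w   0   1   2   3   4   5   6   7   8   9  10  11  12  13
  0   0   0   0   0   0   0   0   0   0   0   0   0   0   0
  1   0   0   0   0   5   5   5   5   5   5   5   5   5   5
  2   0   0   0   0   5   5   5   5  11  11  11  11  16  16
  3   0   0   0   2   5   5   5   7  11  11  11  13  16  16
  4   0   0   0   2   5   5   5   7  11  11  11  13  16  16
  5   0   0   0   5   5   5   7  10  11  11  12  16  16  16

16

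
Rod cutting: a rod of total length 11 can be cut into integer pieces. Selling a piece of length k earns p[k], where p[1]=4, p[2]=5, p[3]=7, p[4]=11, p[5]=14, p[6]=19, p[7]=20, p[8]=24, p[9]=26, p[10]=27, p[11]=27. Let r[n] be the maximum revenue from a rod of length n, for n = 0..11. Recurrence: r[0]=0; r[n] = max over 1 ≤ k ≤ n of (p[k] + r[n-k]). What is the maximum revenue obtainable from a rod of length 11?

   n    0    1    2    3    4    5    6    7    8    9   10   11
r[n]    0    4    8   12   16   20   24   28   32   36   40   44

44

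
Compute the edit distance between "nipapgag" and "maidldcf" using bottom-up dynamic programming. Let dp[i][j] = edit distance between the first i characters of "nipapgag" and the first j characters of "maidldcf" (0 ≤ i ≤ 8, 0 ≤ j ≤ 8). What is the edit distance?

   ''  m  a  i  d  l  d  c  f
''  0  1  2  3  4  5  6  7  8
 n  1  1  2  3  4  5  6  7  8
 i  2  2  2  2  3  4  5  6  7
 p  3  3  3  3  3  4  5  6  7
 a  4  4  3  4  4  4  5  6  7
 p  5  5  4  4  5  5  5  6  7
 g  6  6  5  5  5  6  6  6  7
 a  7  7  6  6  6  6  7  7  7
 g  8  8  7  7  7  7  7  8  8

8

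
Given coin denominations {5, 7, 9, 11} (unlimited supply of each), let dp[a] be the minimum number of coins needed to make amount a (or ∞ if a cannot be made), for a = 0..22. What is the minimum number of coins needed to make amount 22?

2

 a  0  1  2  3  4  5  6  7  8  9 10 11 12 13 14 15 16 17 18 19 20 21 22
dp  0  -  -  -  -  1  -  1  -  1  2  1  2  -  2  3  2  3  2  3  2  3  2
(- denotes ∞ / unreachable)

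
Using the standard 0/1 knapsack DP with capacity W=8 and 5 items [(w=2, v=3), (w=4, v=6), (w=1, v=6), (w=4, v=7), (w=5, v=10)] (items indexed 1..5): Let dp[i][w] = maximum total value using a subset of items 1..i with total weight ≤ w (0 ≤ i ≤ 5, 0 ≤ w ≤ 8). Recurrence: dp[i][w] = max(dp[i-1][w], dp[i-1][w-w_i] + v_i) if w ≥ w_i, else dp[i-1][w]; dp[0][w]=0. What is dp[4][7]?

i\w   0   1   2   3   4   5   6   7   8
  0   0   0   0   0   0   0   0   0   0
  1   0   0   3   3   3   3   3   3   3
  2   0   0   3   3   6   6   9   9   9
  3   0   6   6   9   9  12  12  15  15
  4   0   6   6   9   9  13  13  16  16
  5   0   6   6   9   9  13  16  16  19

16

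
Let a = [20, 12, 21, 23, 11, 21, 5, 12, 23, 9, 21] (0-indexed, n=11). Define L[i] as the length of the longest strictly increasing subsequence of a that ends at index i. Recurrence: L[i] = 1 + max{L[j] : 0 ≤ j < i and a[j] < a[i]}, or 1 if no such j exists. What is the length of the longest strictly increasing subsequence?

   i    0    1    2    3    4    5    6    7    8    9   10
a[i]   20   12   21   23   11   21    5   12   23    9   21
L[i]    1    1    2    3    1    2    1    2    3    2    3

3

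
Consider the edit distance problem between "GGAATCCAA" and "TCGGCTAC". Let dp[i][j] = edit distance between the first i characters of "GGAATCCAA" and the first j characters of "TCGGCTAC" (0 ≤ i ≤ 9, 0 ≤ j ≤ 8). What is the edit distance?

7

   ''  T  C  G  G  C  T  A  C
''  0  1  2  3  4  5  6  7  8
 G  1  1  2  2  3  4  5  6  7
 G  2  2  2  2  2  3  4  5  6
 A  3  3  3  3  3  3  4  4  5
 A  4  4  4  4  4  4  4  4  5
 T  5  4  5  5  5  5  4  5  5
 C  6  5  4  5  6  5  5  5  5
 C  7  6  5  5  6  6  6  6  5
 A  8  7  6  6  6  7  7  6  6
 A  9  8  7  7  7  7  8  7  7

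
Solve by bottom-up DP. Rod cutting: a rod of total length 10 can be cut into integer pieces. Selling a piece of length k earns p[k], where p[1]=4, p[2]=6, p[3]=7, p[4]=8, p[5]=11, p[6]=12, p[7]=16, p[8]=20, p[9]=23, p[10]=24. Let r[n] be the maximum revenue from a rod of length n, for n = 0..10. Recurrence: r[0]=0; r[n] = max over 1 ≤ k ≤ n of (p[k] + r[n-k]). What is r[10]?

40

   n    0    1    2    3    4    5    6    7    8    9   10
r[n]    0    4    8   12   16   20   24   28   32   36   40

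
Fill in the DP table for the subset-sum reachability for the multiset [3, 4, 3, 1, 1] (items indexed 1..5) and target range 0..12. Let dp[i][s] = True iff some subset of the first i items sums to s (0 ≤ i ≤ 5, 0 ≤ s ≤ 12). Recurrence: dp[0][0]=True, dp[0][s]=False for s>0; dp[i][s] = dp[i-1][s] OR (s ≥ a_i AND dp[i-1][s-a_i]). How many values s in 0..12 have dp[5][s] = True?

13

i\s   0   1   2   3   4   5   6   7   8   9  10  11  12
  0   T   F   F   F   F   F   F   F   F   F   F   F   F
  1   T   F   F   T   F   F   F   F   F   F   F   F   F
  2   T   F   F   T   T   F   F   T   F   F   F   F   F
  3   T   F   F   T   T   F   T   T   F   F   T   F   F
  4   T   T   F   T   T   T   T   T   T   F   T   T   F
  5   T   T   T   T   T   T   T   T   T   T   T   T   T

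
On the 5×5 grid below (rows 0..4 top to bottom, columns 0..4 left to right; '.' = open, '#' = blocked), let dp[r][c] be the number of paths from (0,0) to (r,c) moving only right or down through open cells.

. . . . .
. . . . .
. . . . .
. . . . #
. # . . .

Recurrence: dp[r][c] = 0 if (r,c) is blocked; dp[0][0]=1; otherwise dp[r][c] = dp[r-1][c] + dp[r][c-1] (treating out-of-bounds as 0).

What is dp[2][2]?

6

r\c   0   1   2   3   4
  0   1   1   1   1   1
  1   1   2   3   4   5
  2   1   3   6  10  15
  3   1   4  10  20   0
  4   1   0  10  30  30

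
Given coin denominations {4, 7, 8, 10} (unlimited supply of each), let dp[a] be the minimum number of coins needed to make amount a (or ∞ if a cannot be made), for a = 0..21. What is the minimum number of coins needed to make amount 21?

 a  0  1  2  3  4  5  6  7  8  9 10 11 12 13 14 15 16 17 18 19 20 21
dp  0  -  -  -  1  -  -  1  1  -  1  2  2  -  2  2  2  2  2  3  2  3
(- denotes ∞ / unreachable)

3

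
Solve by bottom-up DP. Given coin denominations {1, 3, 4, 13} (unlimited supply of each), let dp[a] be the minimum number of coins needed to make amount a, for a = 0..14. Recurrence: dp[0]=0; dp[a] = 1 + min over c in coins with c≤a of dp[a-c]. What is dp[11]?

3

 a  0  1  2  3  4  5  6  7  8  9 10 11 12 13 14
dp  0  1  2  1  1  2  2  2  2  3  3  3  3  1  2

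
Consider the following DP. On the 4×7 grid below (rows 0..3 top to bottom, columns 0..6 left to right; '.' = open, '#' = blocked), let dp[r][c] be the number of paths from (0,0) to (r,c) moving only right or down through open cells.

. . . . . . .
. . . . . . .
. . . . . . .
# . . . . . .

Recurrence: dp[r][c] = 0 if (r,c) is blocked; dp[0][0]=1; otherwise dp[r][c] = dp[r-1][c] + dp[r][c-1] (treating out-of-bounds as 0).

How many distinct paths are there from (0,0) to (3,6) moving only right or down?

r\c   0   1   2   3   4   5   6
  0   1   1   1   1   1   1   1
  1   1   2   3   4   5   6   7
  2   1   3   6  10  15  21  28
  3   0   3   9  19  34  55  83

83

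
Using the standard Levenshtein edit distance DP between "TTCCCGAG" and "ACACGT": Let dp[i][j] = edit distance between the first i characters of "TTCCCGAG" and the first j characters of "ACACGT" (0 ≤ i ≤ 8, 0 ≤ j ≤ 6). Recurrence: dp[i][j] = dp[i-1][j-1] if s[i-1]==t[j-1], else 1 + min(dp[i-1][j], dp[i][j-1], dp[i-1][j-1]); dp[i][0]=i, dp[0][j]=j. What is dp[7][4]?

5

   ''  A  C  A  C  G  T
''  0  1  2  3  4  5  6
 T  1  1  2  3  4  5  5
 T  2  2  2  3  4  5  5
 C  3  3  2  3  3  4  5
 C  4  4  3  3  3  4  5
 C  5  5  4  4  3  4  5
 G  6  6  5  5  4  3  4
 A  7  6  6  5  5  4  4
 G  8  7  7  6  6  5  5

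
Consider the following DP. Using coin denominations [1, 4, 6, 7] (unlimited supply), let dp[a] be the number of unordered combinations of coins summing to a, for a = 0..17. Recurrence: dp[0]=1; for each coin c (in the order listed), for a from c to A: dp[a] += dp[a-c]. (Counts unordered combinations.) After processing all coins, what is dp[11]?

7

after  coin     0     1     2     3     4     5     6     7     8     9    10    11    12    13    14    15    16    17
          1     1     1     1     1     1     1     1     1     1     1     1     1     1     1     1     1     1     1
          4     1     1     1     1     2     2     2     2     3     3     3     3     4     4     4     4     5     5
          6     1     1     1     1     2     2     3     3     4     4     5     5     7     7     8     8    10    10
          7     1     1     1     1     2     2     3     4     5     5     6     7     9    10    12    13    15    16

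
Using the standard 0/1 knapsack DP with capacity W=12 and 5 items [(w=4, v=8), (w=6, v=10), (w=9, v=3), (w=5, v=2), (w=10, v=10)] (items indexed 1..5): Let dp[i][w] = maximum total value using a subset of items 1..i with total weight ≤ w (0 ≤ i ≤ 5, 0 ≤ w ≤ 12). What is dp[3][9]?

10

i\w   0   1   2   3   4   5   6   7   8   9  10  11  12
  0   0   0   0   0   0   0   0   0   0   0   0   0   0
  1   0   0   0   0   8   8   8   8   8   8   8   8   8
  2   0   0   0   0   8   8  10  10  10  10  18  18  18
  3   0   0   0   0   8   8  10  10  10  10  18  18  18
  4   0   0   0   0   8   8  10  10  10  10  18  18  18
  5   0   0   0   0   8   8  10  10  10  10  18  18  18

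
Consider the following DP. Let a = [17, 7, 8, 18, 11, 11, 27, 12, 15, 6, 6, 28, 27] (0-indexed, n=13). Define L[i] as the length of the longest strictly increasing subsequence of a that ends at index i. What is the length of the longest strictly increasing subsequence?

   i    0    1    2    3    4    5    6    7    8    9   10   11   12
a[i]   17    7    8   18   11   11   27   12   15    6    6   28   27
L[i]    1    1    2    3    3    3    4    4    5    1    1    6    6

6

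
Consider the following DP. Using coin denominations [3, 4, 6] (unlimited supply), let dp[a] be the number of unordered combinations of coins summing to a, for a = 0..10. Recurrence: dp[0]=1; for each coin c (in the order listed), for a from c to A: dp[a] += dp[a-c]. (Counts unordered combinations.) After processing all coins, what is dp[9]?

2

after  coin     0     1     2     3     4     5     6     7     8     9    10
          3     1     0     0     1     0     0     1     0     0     1     0
          4     1     0     0     1     1     0     1     1     1     1     1
          6     1     0     0     1     1     0     2     1     1     2     2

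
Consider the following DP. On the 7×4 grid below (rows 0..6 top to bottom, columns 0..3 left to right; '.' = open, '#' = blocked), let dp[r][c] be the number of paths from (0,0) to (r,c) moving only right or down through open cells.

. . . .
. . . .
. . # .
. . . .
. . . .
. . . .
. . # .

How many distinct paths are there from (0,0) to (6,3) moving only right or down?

r\c   0   1   2   3
  0   1   1   1   1
  1   1   2   3   4
  2   1   3   0   4
  3   1   4   4   8
  4   1   5   9  17
  5   1   6  15  32
  6   1   7   0  32

32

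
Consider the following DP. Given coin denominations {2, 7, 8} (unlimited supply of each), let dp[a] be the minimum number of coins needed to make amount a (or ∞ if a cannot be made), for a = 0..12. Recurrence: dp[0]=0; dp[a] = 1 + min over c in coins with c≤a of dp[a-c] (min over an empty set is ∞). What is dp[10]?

 a  0  1  2  3  4  5  6  7  8  9 10 11 12
dp  0  -  1  -  2  -  3  1  1  2  2  3  3
(- denotes ∞ / unreachable)

2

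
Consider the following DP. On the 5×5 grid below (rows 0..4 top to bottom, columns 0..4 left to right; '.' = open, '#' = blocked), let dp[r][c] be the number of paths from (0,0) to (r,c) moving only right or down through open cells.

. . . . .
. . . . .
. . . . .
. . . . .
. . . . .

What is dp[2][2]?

r\c   0   1   2   3   4
  0   1   1   1   1   1
  1   1   2   3   4   5
  2   1   3   6  10  15
  3   1   4  10  20  35
  4   1   5  15  35  70

6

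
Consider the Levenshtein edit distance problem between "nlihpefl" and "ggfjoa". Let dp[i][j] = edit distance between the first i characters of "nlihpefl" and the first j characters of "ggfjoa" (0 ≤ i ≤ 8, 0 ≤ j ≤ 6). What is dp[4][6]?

6

   ''  g  g  f  j  o  a
''  0  1  2  3  4  5  6
 n  1  1  2  3  4  5  6
 l  2  2  2  3  4  5  6
 i  3  3  3  3  4  5  6
 h  4  4  4  4  4  5  6
 p  5  5  5  5  5  5  6
 e  6  6  6  6  6  6  6
 f  7  7  7  6  7  7  7
 l  8  8  8  7  7  8  8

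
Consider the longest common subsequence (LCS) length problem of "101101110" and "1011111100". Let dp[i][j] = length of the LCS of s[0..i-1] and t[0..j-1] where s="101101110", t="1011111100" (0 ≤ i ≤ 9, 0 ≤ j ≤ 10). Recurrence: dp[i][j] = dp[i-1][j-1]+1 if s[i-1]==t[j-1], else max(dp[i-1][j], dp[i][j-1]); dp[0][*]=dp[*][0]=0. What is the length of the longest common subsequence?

   ''  1  0  1  1  1  1  1  1  0  0
''  0  0  0  0  0  0  0  0  0  0  0
 1  0  1  1  1  1  1  1  1  1  1  1
 0  0  1  2  2  2  2  2  2  2  2  2
 1  0  1  2  3  3  3  3  3  3  3  3
 1  0  1  2  3  4  4  4  4  4  4  4
 0  0  1  2  3  4  4  4  4  4  5  5
 1  0  1  2  3  4  5  5  5  5  5  5
 1  0  1  2  3  4  5  6  6  6  6  6
 1  0  1  2  3  4  5  6  7  7  7  7
 0  0  1  2  3  4  5  6  7  7  8  8

8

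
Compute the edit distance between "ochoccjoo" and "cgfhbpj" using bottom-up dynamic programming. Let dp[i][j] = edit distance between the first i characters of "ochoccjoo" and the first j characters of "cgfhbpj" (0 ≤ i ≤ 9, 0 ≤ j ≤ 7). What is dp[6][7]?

6

   ''  c  g  f  h  b  p  j
''  0  1  2  3  4  5  6  7
 o  1  1  2  3  4  5  6  7
 c  2  1  2  3  4  5  6  7
 h  3  2  2  3  3  4  5  6
 o  4  3  3  3  4  4  5  6
 c  5  4  4  4  4  5  5  6
 c  6  5  5  5  5  5  6  6
 j  7  6  6  6  6  6  6  6
 o  8  7  7  7  7  7  7  7
 o  9  8  8  8  8  8  8  8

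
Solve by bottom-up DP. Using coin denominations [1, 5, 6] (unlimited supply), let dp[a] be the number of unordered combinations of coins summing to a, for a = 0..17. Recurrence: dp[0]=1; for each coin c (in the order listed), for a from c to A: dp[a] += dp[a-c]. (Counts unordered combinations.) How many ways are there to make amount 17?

9

after  coin     0     1     2     3     4     5     6     7     8     9    10    11    12    13    14    15    16    17
          1     1     1     1     1     1     1     1     1     1     1     1     1     1     1     1     1     1     1
          5     1     1     1     1     1     2     2     2     2     2     3     3     3     3     3     4     4     4
          6     1     1     1     1     1     2     3     3     3     3     4     5     6     6     6     7     8     9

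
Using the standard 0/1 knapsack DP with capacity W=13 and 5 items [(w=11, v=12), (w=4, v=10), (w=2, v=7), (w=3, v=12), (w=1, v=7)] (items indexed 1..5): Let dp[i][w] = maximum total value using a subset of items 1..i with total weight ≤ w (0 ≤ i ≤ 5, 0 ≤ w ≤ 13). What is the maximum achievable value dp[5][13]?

i\w   0   1   2   3   4   5   6   7   8   9  10  11  12  13
  0   0   0   0   0   0   0   0   0   0   0   0   0   0   0
  1   0   0   0   0   0   0   0   0   0   0   0  12  12  12
  2   0   0   0   0  10  10  10  10  10  10  10  12  12  12
  3   0   0   7   7  10  10  17  17  17  17  17  17  17  19
  4   0   0   7  12  12  19  19  22  22  29  29  29  29  29
  5   0   7   7  14  19  19  26  26  29  29  36  36  36  36

36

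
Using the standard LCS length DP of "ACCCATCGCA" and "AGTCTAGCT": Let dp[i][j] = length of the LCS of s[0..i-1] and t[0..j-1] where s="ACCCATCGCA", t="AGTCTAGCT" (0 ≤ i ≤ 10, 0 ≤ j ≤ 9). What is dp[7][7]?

3

   ''  A  G  T  C  T  A  G  C  T
''  0  0  0  0  0  0  0  0  0  0
 A  0  1  1  1  1  1  1  1  1  1
 C  0  1  1  1  2  2  2  2  2  2
 C  0  1  1  1  2  2  2  2  3  3
 C  0  1  1  1  2  2  2  2  3  3
 A  0  1  1  1  2  2  3  3  3  3
 T  0  1  1  2  2  3  3  3  3  4
 C  0  1  1  2  3  3  3  3  4  4
 G  0  1  2  2  3  3  3  4  4  4
 C  0  1  2  2  3  3  3  4  5  5
 A  0  1  2  2  3  3  4  4  5  5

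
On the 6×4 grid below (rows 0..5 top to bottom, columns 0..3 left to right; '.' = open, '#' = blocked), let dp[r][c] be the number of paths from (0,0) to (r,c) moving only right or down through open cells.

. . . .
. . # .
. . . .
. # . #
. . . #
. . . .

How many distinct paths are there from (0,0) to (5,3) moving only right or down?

r\c   0   1   2   3
  0   1   1   1   1
  1   1   2   0   1
  2   1   3   3   4
  3   1   0   3   0
  4   1   1   4   0
  5   1   2   6   6

6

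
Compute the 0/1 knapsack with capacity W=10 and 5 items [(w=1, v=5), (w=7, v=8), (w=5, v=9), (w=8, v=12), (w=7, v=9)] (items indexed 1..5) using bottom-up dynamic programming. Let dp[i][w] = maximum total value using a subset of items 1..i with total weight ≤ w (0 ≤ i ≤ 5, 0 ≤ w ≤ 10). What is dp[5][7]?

14

i\w   0   1   2   3   4   5   6   7   8   9  10
  0   0   0   0   0   0   0   0   0   0   0   0
  1   0   5   5   5   5   5   5   5   5   5   5
  2   0   5   5   5   5   5   5   8  13  13  13
  3   0   5   5   5   5   9  14  14  14  14  14
  4   0   5   5   5   5   9  14  14  14  17  17
  5   0   5   5   5   5   9  14  14  14  17  17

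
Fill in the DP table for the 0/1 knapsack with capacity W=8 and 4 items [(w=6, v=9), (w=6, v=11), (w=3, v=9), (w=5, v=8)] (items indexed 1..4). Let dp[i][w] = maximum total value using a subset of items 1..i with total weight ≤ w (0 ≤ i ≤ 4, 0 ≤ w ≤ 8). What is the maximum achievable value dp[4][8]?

i\w   0   1   2   3   4   5   6   7   8
  0   0   0   0   0   0   0   0   0   0
  1   0   0   0   0   0   0   9   9   9
  2   0   0   0   0   0   0  11  11  11
  3   0   0   0   9   9   9  11  11  11
  4   0   0   0   9   9   9  11  11  17

17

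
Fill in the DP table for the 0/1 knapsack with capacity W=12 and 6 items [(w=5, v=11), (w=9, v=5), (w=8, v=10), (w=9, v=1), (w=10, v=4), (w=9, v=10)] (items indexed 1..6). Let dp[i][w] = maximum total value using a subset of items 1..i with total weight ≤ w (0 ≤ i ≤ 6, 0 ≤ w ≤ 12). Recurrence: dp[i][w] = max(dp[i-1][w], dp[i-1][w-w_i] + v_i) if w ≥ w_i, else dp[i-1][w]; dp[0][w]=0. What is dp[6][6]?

11

i\w   0   1   2   3   4   5   6   7   8   9  10  11  12
  0   0   0   0   0   0   0   0   0   0   0   0   0   0
  1   0   0   0   0   0  11  11  11  11  11  11  11  11
  2   0   0   0   0   0  11  11  11  11  11  11  11  11
  3   0   0   0   0   0  11  11  11  11  11  11  11  11
  4   0   0   0   0   0  11  11  11  11  11  11  11  11
  5   0   0   0   0   0  11  11  11  11  11  11  11  11
  6   0   0   0   0   0  11  11  11  11  11  11  11  11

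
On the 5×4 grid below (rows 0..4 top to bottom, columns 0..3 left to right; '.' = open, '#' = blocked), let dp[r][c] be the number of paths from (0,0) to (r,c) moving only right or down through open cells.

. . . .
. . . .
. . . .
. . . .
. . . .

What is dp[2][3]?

r\c   0   1   2   3
  0   1   1   1   1
  1   1   2   3   4
  2   1   3   6  10
  3   1   4  10  20
  4   1   5  15  35

10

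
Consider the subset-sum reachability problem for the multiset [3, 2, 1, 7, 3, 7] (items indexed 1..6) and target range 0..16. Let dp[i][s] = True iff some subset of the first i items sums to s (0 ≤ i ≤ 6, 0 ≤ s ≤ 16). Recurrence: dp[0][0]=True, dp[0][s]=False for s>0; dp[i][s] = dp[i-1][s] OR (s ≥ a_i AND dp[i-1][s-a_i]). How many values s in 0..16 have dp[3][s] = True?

i\s   0   1   2   3   4   5   6   7   8   9  10  11  12  13  14  15  16
  0   T   F   F   F   F   F   F   F   F   F   F   F   F   F   F   F   F
  1   T   F   F   T   F   F   F   F   F   F   F   F   F   F   F   F   F
  2   T   F   T   T   F   T   F   F   F   F   F   F   F   F   F   F   F
  3   T   T   T   T   T   T   T   F   F   F   F   F   F   F   F   F   F
  4   T   T   T   T   T   T   T   T   T   T   T   T   T   T   F   F   F
  5   T   T   T   T   T   T   T   T   T   T   T   T   T   T   T   T   T
  6   T   T   T   T   T   T   T   T   T   T   T   T   T   T   T   T   T

7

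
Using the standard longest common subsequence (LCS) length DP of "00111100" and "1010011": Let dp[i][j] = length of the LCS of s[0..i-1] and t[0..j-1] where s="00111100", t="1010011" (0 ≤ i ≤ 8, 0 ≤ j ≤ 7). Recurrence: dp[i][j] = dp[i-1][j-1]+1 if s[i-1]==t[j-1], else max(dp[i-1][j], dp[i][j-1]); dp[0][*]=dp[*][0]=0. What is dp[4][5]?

2

   ''  1  0  1  0  0  1  1
''  0  0  0  0  0  0  0  0
 0  0  0  1  1  1  1  1  1
 0  0  0  1  1  2  2  2  2
 1  0  1  1  2  2  2  3  3
 1  0  1  1  2  2  2  3  4
 1  0  1  1  2  2  2  3  4
 1  0  1  1  2  2  2  3  4
 0  0  1  2  2  3  3  3  4
 0  0  1  2  2  3  4  4  4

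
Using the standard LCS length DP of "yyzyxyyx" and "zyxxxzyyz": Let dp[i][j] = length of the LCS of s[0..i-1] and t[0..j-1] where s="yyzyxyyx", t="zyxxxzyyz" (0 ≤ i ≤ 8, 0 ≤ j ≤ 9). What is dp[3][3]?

   ''  z  y  x  x  x  z  y  y  z
''  0  0  0  0  0  0  0  0  0  0
 y  0  0  1  1  1  1  1  1  1  1
 y  0  0  1  1  1  1  1  2  2  2
 z  0  1  1  1  1  1  2  2  2  3
 y  0  1  2  2  2  2  2  3  3  3
 x  0  1  2  3  3  3  3  3  3  3
 y  0  1  2  3  3  3  3  4  4  4
 y  0  1  2  3  3  3  3  4  5  5
 x  0  1  2  3  4  4  4  4  5  5

1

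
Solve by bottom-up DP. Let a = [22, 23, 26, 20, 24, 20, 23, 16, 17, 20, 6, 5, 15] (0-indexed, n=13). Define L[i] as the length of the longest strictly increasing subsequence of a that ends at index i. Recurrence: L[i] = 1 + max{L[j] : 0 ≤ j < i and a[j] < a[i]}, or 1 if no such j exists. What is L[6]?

2

   i    0    1    2    3    4    5    6    7    8    9   10   11   12
a[i]   22   23   26   20   24   20   23   16   17   20    6    5   15
L[i]    1    2    3    1    3    1    2    1    2    3    1    1    2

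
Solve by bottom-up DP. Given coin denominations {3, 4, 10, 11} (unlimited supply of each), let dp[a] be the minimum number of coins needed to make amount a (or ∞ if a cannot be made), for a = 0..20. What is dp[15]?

 a  0  1  2  3  4  5  6  7  8  9 10 11 12 13 14 15 16 17 18 19 20
dp  0  -  -  1  1  -  2  2  2  3  1  1  3  2  2  2  3  3  3  3  2
(- denotes ∞ / unreachable)

2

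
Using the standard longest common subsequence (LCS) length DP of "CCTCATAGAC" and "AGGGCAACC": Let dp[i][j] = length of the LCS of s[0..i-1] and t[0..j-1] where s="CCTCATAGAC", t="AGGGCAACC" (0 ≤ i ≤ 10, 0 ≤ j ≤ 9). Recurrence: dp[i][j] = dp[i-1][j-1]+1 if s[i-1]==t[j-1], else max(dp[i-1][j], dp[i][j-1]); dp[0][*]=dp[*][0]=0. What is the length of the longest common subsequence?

4

   ''  A  G  G  G  C  A  A  C  C
''  0  0  0  0  0  0  0  0  0  0
 C  0  0  0  0  0  1  1  1  1  1
 C  0  0  0  0  0  1  1  1  2  2
 T  0  0  0  0  0  1  1  1  2  2
 C  0  0  0  0  0  1  1  1  2  3
 A  0  1  1  1  1  1  2  2  2  3
 T  0  1  1  1  1  1  2  2  2  3
 A  0  1  1  1  1  1  2  3  3  3
 G  0  1  2  2  2  2  2  3  3  3
 A  0  1  2  2  2  2  3  3  3  3
 C  0  1  2  2  2  3  3  3  4  4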